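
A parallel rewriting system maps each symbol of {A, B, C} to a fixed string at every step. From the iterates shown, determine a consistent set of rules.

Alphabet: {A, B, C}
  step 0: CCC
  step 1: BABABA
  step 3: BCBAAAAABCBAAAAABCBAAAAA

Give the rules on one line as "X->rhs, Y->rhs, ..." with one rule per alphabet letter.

A->AA, B->BC, C->BA

  step 0 ⇒ step 1: CCC ⇒ BA·BA·BA
    C ↦ BA
    A ↦ AA  (constrained at step 1)
    B ↦ BC  (constrained at step 1)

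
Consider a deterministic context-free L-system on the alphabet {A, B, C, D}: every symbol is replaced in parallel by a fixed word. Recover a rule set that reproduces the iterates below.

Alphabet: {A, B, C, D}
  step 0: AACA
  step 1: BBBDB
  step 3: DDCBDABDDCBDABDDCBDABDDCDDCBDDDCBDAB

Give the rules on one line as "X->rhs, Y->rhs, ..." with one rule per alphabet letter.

  step 0 ⇒ step 1: AACA ⇒ B·B·BD·B
    A ↦ B
    C ↦ BD
    B ↦ DAB  (constrained at step 1)
    D ↦ DDC  (constrained at step 1)

A->B, B->DAB, C->BD, D->DDC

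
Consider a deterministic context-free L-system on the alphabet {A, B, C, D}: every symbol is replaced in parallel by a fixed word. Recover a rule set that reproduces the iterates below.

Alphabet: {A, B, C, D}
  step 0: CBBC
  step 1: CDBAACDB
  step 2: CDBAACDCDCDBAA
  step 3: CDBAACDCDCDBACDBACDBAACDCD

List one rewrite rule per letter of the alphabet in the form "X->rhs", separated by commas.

A->CD, B->A, C->CDB, D->A

  step 2 ⇒ step 3: CDBAACDCDCDBAA ⇒ CDB·A·A·CD·CD·CDB·A·CDB·A·CDB·A·A·CD·CD
    A ↦ CD
    B ↦ A
    C ↦ CDB
    D ↦ A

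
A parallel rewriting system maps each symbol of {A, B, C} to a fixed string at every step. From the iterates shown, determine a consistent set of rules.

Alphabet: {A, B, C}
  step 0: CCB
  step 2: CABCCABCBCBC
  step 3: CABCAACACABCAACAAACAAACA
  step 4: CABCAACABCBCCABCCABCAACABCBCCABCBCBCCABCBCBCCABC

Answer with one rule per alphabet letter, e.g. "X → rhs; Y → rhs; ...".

A->BC, B->AA, C->CA

  step 3 ⇒ step 4: CABCAACACABCAACAAACAAACA ⇒ CA·BC·AA·CA·BC·BC·CA·BC·CA·BC·AA·CA·BC·BC·CA·BC·BC·BC·CA·BC·BC·BC·CA·BC
    A ↦ BC
    B ↦ AA
    C ↦ CA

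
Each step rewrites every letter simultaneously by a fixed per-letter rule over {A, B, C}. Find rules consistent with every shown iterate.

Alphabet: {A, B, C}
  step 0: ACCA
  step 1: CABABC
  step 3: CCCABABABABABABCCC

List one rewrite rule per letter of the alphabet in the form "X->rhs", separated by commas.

A->C, B->CC, C->AB

  step 0 ⇒ step 1: ACCA ⇒ C·AB·AB·C
    A ↦ C
    C ↦ AB
    B ↦ CC  (constrained at step 1)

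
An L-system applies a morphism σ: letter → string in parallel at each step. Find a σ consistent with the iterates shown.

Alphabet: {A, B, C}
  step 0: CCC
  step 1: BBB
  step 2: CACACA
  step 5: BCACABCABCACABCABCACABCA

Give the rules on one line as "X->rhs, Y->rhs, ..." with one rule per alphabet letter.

  step 1 ⇒ step 2: BBB ⇒ CA·CA·CA
    B ↦ CA
    A ↦ CA  (constrained at step 2)
  step 0 ⇒ step 1: CCC ⇒ B·B·B
    C ↦ B

A->CA, B->CA, C->B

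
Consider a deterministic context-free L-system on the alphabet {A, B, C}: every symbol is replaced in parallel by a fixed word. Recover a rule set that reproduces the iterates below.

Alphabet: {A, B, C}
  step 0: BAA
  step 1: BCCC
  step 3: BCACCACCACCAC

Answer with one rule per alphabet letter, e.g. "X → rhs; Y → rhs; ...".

  step 0 ⇒ step 1: BAA ⇒ BC·C·C
    A ↦ C
    B ↦ BC
    C ↦ AC  (constrained at step 1)

A->C, B->BC, C->AC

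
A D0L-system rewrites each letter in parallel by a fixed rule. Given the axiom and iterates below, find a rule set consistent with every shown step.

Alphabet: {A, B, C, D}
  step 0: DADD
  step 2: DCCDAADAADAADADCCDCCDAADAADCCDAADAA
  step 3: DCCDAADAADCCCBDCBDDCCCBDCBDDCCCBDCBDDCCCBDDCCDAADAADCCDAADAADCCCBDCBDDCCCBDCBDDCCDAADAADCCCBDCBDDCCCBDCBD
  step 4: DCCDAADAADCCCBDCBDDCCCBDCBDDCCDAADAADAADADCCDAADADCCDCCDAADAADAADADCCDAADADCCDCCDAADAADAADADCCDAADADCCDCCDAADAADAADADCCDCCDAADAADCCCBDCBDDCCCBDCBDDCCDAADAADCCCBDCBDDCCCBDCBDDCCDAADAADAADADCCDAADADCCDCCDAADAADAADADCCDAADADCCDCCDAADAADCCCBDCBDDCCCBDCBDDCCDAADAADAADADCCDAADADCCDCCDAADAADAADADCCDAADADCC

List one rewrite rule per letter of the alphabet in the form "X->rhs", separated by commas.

A->CBD, B->DA, C->DAA, D->DCC

  step 3 ⇒ step 4: DCCDAADAADCCCBDCBDDCCCBDCBDDCCCBDCBDDCCCBDDCCDAADAADCCDAADAADCCCBDCBDDCCCBDCBDDCCDAADAADCCCBDCBDDCCCBDCBD ⇒ DCC·DAA·DAA·DCC·CBD·CBD·DCC·CBD·CBD·DCC·DAA·DAA·DAA·DA·DCC·DAA·DA·DCC·DCC·DAA·DAA·DAA·DA·DCC·DAA·DA·DCC·DCC·DAA·DAA·DAA·DA·DCC·DAA·DA·DCC·DCC·DAA·DAA·DAA·DA·DCC·DCC·DAA·DAA·DCC·CBD·CBD·DCC·CBD·CBD·DCC·DAA·DAA·DCC·CBD·CBD·DCC·CBD·CBD·DCC·DAA·DAA·DAA·DA·DCC·DAA·DA·DCC·DCC·DAA·DAA·DAA·DA·DCC·DAA·DA·DCC·DCC·DAA·DAA·DCC·CBD·CBD·DCC·CBD·CBD·DCC·DAA·DAA·DAA·DA·DCC·DAA·DA·DCC·DCC·DAA·DAA·DAA·DA·DCC·DAA·DA·DCC
    A ↦ CBD
    B ↦ DA
    C ↦ DAA
    D ↦ DCC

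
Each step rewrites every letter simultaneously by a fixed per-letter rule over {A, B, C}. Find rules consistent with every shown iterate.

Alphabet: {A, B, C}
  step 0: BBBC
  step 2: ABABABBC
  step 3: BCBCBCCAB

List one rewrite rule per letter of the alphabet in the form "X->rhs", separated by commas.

  step 2 ⇒ step 3: ABABABBC ⇒ B·C·B·C·B·C·C·AB
    A ↦ B
    B ↦ C
    C ↦ AB

A->B, B->C, C->AB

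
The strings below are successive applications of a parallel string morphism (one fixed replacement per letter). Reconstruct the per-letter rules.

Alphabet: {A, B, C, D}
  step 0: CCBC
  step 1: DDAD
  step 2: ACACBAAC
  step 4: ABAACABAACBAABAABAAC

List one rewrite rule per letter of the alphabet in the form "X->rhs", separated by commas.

  step 1 ⇒ step 2: DDAD ⇒ AC·AC·BA·AC
    A ↦ BA
    D ↦ AC
  step 0 ⇒ step 1: CCBC ⇒ D·D·A·D
    B ↦ A
  step 0 ⇒ step 1: CCBC ⇒ D·D·A·D
    C ↦ D

A->BA, B->A, C->D, D->AC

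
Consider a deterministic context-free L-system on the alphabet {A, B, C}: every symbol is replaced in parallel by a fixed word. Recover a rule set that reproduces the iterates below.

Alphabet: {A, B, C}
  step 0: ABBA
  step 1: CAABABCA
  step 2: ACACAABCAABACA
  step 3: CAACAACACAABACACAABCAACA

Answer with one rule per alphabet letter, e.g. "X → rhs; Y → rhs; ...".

  step 2 ⇒ step 3: ACACAABCAABACA ⇒ CA·A·CA·A·CA·CA·AB·A·CA·CA·AB·CA·A·CA
    A ↦ CA
    B ↦ AB
    C ↦ A

A->CA, B->AB, C->A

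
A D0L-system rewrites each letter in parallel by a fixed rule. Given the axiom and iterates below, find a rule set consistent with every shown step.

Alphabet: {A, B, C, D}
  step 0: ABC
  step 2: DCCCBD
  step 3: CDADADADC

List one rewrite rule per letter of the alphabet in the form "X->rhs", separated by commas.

  step 2 ⇒ step 3: DCCCBD ⇒ C·DA·DA·DA·D·C
    B ↦ D
    C ↦ DA
    D ↦ C
    A ↦ BD  (constrained at step 0)

A->BD, B->D, C->DA, D->C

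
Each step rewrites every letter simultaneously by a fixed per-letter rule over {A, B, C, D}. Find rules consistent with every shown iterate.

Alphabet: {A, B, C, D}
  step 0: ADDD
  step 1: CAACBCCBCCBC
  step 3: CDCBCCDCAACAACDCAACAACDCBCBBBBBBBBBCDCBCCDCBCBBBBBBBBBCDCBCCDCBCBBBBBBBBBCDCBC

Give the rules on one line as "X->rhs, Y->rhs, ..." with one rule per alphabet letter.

  step 0 ⇒ step 1: ADDD ⇒ CAA·CBC·CBC·CBC
    A ↦ CAA
    D ↦ CBC
    B ↦ BBB  (constrained at step 1)
    C ↦ CD  (constrained at step 1)

A->CAA, B->BBB, C->CD, D->CBC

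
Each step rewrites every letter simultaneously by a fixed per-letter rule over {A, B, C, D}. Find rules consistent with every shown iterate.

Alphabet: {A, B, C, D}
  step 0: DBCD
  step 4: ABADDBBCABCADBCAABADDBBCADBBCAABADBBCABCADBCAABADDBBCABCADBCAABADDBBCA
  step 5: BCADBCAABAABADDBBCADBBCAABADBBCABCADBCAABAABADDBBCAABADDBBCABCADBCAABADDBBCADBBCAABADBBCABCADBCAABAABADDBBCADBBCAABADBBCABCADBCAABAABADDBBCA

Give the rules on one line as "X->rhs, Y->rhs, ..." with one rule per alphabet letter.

  step 4 ⇒ step 5: ABADDBBCABCADBCAABADDBBCADBBCAABADBBCABCADBCAABADDBBCABCADBCAABADDBBCA ⇒ BCA·D·BCA·ABA·ABA·D·D·B·BCA·D·B·BCA·ABA·D·B·BCA·BCA·D·BCA·ABA·ABA·D·D·B·BCA·ABA·D·D·B·BCA·BCA·D·BCA·ABA·D·D·B·BCA·D·B·BCA·ABA·D·B·BCA·BCA·D·BCA·ABA·ABA·D·D·B·BCA·D·B·BCA·ABA·D·B·BCA·BCA·D·BCA·ABA·ABA·D·D·B·BCA
    A ↦ BCA
    B ↦ D
    C ↦ B
    D ↦ ABA

A->BCA, B->D, C->B, D->ABA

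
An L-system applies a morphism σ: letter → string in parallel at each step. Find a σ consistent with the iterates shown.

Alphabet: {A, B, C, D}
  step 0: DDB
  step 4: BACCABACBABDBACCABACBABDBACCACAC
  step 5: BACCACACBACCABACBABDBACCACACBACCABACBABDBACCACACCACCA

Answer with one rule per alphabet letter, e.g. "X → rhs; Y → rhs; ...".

  step 4 ⇒ step 5: BACCABACBABDBACCABACBABDBACCACAC ⇒ BA·C·CA·CA·C·BA·C·CA·BA·C·BA·BD·BA·C·CA·CA·C·BA·C·CA·BA·C·BA·BD·BA·C·CA·CA·C·CA·C·CA
    A ↦ C
    B ↦ BA
    C ↦ CA
    D ↦ BD

A->C, B->BA, C->CA, D->BD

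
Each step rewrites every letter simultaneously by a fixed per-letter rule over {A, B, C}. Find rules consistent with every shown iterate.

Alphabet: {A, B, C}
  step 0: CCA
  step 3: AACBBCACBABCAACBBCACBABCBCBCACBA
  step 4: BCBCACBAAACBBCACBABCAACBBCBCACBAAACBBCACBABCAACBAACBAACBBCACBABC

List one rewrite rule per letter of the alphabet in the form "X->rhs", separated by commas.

A->BC, B->A, C->ACB

  step 3 ⇒ step 4: AACBBCACBABCAACBBCACBABCBCBCACBA ⇒ BC·BC·ACB·A·A·ACB·BC·ACB·A·BC·A·ACB·BC·BC·ACB·A·A·ACB·BC·ACB·A·BC·A·ACB·A·ACB·A·ACB·BC·ACB·A·BC
    A ↦ BC
    B ↦ A
    C ↦ ACB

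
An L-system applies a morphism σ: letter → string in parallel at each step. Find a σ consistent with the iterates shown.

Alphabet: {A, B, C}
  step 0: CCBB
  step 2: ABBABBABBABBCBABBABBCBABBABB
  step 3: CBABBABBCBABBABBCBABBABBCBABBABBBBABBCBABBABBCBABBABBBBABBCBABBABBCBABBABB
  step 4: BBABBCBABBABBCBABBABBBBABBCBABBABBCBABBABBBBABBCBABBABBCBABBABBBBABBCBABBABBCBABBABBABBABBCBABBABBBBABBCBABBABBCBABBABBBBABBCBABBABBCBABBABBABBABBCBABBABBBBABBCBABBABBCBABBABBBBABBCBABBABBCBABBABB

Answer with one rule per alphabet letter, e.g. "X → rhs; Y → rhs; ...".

  step 3 ⇒ step 4: CBABBABBCBABBABBCBABBABBCBABBABBBBABBCBABBABBCBABBABBBBABBCBABBABBCBABBABB ⇒ BB·ABB·CB·ABB·ABB·CB·ABB·ABB·BB·ABB·CB·ABB·ABB·CB·ABB·ABB·BB·ABB·CB·ABB·ABB·CB·ABB·ABB·BB·ABB·CB·ABB·ABB·CB·ABB·ABB·ABB·ABB·CB·ABB·ABB·BB·ABB·CB·ABB·ABB·CB·ABB·ABB·BB·ABB·CB·ABB·ABB·CB·ABB·ABB·ABB·ABB·CB·ABB·ABB·BB·ABB·CB·ABB·ABB·CB·ABB·ABB·BB·ABB·CB·ABB·ABB·CB·ABB·ABB
    A ↦ CB
    B ↦ ABB
    C ↦ BB

A->CB, B->ABB, C->BB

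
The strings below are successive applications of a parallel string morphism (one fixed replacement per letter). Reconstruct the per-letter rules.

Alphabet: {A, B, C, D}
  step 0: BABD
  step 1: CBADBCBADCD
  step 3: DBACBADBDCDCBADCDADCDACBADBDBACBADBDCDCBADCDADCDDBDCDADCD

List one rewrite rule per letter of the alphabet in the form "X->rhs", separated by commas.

A->DB, B->CBA, C->A, D->DCD

  step 0 ⇒ step 1: BABD ⇒ CBA·DB·CBA·DCD
    A ↦ DB
    B ↦ CBA
    D ↦ DCD
    C ↦ A  (constrained at step 1)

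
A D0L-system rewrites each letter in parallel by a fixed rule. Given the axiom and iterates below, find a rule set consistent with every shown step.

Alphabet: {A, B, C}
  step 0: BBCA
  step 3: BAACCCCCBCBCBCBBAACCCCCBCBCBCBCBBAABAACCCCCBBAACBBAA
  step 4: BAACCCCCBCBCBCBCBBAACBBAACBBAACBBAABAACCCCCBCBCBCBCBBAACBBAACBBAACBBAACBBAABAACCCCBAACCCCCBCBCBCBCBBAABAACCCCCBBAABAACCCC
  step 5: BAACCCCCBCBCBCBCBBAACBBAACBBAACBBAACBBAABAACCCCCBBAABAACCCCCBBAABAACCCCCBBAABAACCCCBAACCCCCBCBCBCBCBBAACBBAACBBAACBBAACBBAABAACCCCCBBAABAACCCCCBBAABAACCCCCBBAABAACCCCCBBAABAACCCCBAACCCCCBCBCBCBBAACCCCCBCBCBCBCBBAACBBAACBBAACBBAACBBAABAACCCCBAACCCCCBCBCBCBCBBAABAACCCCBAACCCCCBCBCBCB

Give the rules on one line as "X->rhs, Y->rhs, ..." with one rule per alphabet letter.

A->CC, B->BAA, C->CB

  step 4 ⇒ step 5: BAACCCCCBCBCBCBCBBAACBBAACBBAACBBAABAACCCCCBCBCBCBCBBAACBBAACBBAACBBAACBBAABAACCCCBAACCCCCBCBCBCBCBBAABAACCCCCBBAABAACCCC ⇒ BAA·CC·CC·CB·CB·CB·CB·CB·BAA·CB·BAA·CB·BAA·CB·BAA·CB·BAA·BAA·CC·CC·CB·BAA·BAA·CC·CC·CB·BAA·BAA·CC·CC·CB·BAA·BAA·CC·CC·BAA·CC·CC·CB·CB·CB·CB·CB·BAA·CB·BAA·CB·BAA·CB·BAA·CB·BAA·BAA·CC·CC·CB·BAA·BAA·CC·CC·CB·BAA·BAA·CC·CC·CB·BAA·BAA·CC·CC·CB·BAA·BAA·CC·CC·BAA·CC·CC·CB·CB·CB·CB·BAA·CC·CC·CB·CB·CB·CB·CB·BAA·CB·BAA·CB·BAA·CB·BAA·CB·BAA·BAA·CC·CC·BAA·CC·CC·CB·CB·CB·CB·CB·BAA·BAA·CC·CC·BAA·CC·CC·CB·CB·CB·CB
    A ↦ CC
    B ↦ BAA
    C ↦ CB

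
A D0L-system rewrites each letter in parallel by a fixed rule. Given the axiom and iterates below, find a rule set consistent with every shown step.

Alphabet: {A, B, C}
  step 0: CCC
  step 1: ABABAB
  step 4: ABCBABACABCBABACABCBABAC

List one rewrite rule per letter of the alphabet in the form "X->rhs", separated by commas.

A->BA, B->C, C->AB

  step 0 ⇒ step 1: CCC ⇒ AB·AB·AB
    C ↦ AB
    A ↦ BA  (constrained at step 1)
    B ↦ C  (constrained at step 1)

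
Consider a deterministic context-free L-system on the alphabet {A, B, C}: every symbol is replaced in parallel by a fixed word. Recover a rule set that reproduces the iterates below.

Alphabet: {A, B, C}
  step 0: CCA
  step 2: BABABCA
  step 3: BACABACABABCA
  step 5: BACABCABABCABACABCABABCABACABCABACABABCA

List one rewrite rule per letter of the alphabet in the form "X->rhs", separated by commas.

A->CA, B->BA, C->B

  step 2 ⇒ step 3: BABABCA ⇒ BA·CA·BA·CA·BA·B·CA
    A ↦ CA
    B ↦ BA
    C ↦ B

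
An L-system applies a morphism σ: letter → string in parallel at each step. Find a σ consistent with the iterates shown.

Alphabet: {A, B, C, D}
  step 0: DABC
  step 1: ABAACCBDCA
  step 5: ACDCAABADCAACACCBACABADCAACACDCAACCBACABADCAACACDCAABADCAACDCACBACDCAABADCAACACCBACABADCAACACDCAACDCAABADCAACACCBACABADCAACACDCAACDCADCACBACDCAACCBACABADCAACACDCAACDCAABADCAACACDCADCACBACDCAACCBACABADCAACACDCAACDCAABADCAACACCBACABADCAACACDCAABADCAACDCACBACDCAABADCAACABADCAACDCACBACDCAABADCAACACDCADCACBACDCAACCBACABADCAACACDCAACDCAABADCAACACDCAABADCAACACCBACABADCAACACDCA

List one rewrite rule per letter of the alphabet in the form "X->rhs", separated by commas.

A->AC, B->CB, C->DCA, D->ABA

  step 0 ⇒ step 1: DABC ⇒ ABA·AC·CB·DCA
    A ↦ AC
    B ↦ CB
    C ↦ DCA
    D ↦ ABA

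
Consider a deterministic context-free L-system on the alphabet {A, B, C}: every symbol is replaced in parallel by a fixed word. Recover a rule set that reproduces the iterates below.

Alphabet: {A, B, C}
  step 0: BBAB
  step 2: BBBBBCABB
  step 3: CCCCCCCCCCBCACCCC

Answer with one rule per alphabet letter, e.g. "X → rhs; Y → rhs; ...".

  step 2 ⇒ step 3: BBBBBCABB ⇒ CC·CC·CC·CC·CC·B·CA·CC·CC
    A ↦ CA
    B ↦ CC
    C ↦ B

A->CA, B->CC, C->B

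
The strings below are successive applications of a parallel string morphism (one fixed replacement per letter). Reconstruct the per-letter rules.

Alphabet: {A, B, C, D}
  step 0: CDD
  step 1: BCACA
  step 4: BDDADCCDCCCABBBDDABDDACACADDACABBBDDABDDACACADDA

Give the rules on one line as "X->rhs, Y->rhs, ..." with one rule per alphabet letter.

  step 0 ⇒ step 1: CDD ⇒ B·CA·CA
    C ↦ B
    D ↦ CA
    A ↦ DDA  (constrained at step 1)
    B ↦ DCC  (constrained at step 1)

A->DDA, B->DCC, C->B, D->CA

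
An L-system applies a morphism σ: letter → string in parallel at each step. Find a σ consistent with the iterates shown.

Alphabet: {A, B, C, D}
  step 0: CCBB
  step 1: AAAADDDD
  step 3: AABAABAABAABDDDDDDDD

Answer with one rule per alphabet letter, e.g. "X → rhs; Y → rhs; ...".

  step 0 ⇒ step 1: CCBB ⇒ AA·AA·DD·DD
    B ↦ DD
    C ↦ AA
    A ↦ CD  (constrained at step 1)
    D ↦ B  (constrained at step 1)

A->CD, B->DD, C->AA, D->B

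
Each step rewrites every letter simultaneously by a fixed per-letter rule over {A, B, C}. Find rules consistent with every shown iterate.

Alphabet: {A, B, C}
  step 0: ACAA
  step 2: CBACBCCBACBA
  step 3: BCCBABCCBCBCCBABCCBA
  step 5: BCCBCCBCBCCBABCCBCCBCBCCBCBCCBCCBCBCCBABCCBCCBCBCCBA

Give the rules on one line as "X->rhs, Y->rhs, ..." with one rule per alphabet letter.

  step 2 ⇒ step 3: CBACBCCBACBA ⇒ BC·C·BA·BC·C·BC·BC·C·BA·BC·C·BA
    A ↦ BA
    B ↦ C
    C ↦ BC

A->BA, B->C, C->BC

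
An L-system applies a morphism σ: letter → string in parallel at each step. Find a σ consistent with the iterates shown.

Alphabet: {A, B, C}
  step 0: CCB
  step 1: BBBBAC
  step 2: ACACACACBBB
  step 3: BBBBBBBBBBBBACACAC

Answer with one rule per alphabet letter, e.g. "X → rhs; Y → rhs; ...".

  step 2 ⇒ step 3: ACACACACBBB ⇒ B·BB·B·BB·B·BB·B·BB·AC·AC·AC
    A ↦ B
    B ↦ AC
    C ↦ BB

A->B, B->AC, C->BB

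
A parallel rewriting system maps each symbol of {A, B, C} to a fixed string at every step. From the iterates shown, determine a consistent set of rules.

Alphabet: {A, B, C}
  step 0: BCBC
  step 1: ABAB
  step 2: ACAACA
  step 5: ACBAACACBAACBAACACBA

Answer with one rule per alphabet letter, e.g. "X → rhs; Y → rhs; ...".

  step 1 ⇒ step 2: ABAB ⇒ AC·A·AC·A
    A ↦ AC
    B ↦ A
  step 0 ⇒ step 1: BCBC ⇒ A·B·A·B
    C ↦ B

A->AC, B->A, C->B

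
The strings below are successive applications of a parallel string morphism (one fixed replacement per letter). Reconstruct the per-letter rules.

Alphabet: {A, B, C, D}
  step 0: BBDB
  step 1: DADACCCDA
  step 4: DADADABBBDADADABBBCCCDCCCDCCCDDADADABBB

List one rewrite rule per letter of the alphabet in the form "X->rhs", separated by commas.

  step 0 ⇒ step 1: BBDB ⇒ DA·DA·CCC·DA
    B ↦ DA
    D ↦ CCC
    A ↦ D  (constrained at step 1)
    C ↦ B  (constrained at step 1)

A->D, B->DA, C->B, D->CCC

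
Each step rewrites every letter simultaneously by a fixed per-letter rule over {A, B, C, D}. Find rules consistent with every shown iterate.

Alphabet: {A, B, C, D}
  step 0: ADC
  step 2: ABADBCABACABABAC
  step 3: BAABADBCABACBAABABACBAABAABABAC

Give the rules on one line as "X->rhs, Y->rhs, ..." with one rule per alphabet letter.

A->BA, B->A, C->BAC, D->DBC

  step 2 ⇒ step 3: ABADBCABACABABAC ⇒ BA·A·BA·DBC·A·BAC·BA·A·BA·BAC·BA·A·BA·A·BA·BAC
    A ↦ BA
    B ↦ A
    C ↦ BAC
    D ↦ DBC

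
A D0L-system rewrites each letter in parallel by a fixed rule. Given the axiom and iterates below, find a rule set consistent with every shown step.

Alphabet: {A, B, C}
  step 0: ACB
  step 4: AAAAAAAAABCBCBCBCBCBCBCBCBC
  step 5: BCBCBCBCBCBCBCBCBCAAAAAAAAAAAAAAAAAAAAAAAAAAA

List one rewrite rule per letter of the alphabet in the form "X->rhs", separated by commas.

  step 4 ⇒ step 5: AAAAAAAAABCBCBCBCBCBCBCBCBC ⇒ BC·BC·BC·BC·BC·BC·BC·BC·BC·A·AA·A·AA·A·AA·A·AA·A·AA·A·AA·A·AA·A·AA·A·AA
    A ↦ BC
    B ↦ A
    C ↦ AA

A->BC, B->A, C->AA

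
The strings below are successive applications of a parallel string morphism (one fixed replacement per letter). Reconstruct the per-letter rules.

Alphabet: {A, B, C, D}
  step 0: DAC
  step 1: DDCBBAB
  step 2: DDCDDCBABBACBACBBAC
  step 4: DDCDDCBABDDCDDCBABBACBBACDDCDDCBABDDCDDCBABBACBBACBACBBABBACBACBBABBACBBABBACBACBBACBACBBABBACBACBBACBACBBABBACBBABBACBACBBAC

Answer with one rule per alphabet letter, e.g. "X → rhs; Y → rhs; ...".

A->B, B->BAC, C->BAB, D->DDC

  step 1 ⇒ step 2: DDCBBAB ⇒ DDC·DDC·BAB·BAC·BAC·B·BAC
    A ↦ B
    B ↦ BAC
    C ↦ BAB
    D ↦ DDC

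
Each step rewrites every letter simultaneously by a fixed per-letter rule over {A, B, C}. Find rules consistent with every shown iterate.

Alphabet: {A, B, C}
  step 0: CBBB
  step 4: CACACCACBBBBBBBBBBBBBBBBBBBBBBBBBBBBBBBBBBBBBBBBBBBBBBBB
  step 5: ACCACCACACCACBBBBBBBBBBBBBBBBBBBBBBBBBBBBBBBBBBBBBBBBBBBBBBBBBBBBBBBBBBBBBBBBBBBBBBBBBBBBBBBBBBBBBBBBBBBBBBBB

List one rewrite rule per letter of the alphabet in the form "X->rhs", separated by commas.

A->C, B->BB, C->AC

  step 4 ⇒ step 5: CACACCACBBBBBBBBBBBBBBBBBBBBBBBBBBBBBBBBBBBBBBBBBBBBBBBB ⇒ AC·C·AC·C·AC·AC·C·AC·BB·BB·BB·BB·BB·BB·BB·BB·BB·BB·BB·BB·BB·BB·BB·BB·BB·BB·BB·BB·BB·BB·BB·BB·BB·BB·BB·BB·BB·BB·BB·BB·BB·BB·BB·BB·BB·BB·BB·BB·BB·BB·BB·BB·BB·BB·BB·BB
    A ↦ C
    B ↦ BB
    C ↦ AC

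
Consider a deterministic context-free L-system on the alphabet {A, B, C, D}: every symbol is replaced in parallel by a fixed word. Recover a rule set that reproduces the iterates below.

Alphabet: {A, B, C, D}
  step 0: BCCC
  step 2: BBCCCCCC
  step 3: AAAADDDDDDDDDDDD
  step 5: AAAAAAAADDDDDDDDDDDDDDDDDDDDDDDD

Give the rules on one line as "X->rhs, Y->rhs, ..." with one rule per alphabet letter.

  step 2 ⇒ step 3: BBCCCCCC ⇒ AA·AA·DD·DD·DD·DD·DD·DD
    B ↦ AA
    C ↦ DD
    A ↦ B  (constrained at step 3)
    D ↦ C  (constrained at step 3)

A->B, B->AA, C->DD, D->C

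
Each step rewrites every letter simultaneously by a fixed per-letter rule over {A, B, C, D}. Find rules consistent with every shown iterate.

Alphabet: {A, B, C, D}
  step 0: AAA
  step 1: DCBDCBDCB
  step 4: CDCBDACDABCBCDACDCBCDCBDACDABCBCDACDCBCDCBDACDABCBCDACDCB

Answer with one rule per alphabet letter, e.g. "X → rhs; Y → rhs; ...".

A->DCB, B->BC, C->DA, D->C

  step 0 ⇒ step 1: AAA ⇒ DCB·DCB·DCB
    A ↦ DCB
    B ↦ BC  (constrained at step 1)
    C ↦ DA  (constrained at step 1)
    D ↦ C  (constrained at step 1)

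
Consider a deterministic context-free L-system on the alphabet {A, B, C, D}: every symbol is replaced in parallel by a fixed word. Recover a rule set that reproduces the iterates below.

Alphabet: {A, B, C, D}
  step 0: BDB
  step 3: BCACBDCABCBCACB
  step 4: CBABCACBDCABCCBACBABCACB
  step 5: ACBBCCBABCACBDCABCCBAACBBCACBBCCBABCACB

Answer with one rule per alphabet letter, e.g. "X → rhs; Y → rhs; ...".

A->BC, B->CB, C->A, D->DC

  step 4 ⇒ step 5: CBABCACBDCABCCBACBABCACB ⇒ A·CB·BC·CB·A·BC·A·CB·DC·A·BC·CB·A·A·CB·BC·A·CB·BC·CB·A·BC·A·CB
    A ↦ BC
    B ↦ CB
    C ↦ A
    D ↦ DC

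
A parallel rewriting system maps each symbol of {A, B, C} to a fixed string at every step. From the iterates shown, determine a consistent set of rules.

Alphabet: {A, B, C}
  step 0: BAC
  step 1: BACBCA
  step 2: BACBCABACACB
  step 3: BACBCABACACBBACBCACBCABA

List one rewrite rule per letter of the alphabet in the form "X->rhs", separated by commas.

A->CB, B->BA, C->CA

  step 2 ⇒ step 3: BACBCABACACB ⇒ BA·CB·CA·BA·CA·CB·BA·CB·CA·CB·CA·BA
    A ↦ CB
    B ↦ BA
    C ↦ CA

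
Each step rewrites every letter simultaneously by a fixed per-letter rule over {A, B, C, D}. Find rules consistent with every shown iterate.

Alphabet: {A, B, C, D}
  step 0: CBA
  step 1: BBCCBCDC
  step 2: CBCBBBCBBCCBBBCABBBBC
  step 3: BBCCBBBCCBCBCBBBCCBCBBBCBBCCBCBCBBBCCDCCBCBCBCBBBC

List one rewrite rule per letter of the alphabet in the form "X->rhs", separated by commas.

  step 2 ⇒ step 3: CBCBBBCBBCCBBBCABBBBC ⇒ BBC·CB·BBC·CB·CB·CB·BBC·CB·CB·BBC·BBC·CB·CB·CB·BBC·CDC·CB·CB·CB·CB·BBC
    A ↦ CDC
    B ↦ CB
    C ↦ BBC
  step 1 ⇒ step 2: BBCCBCDC ⇒ CB·CB·BBC·BBC·CB·BBC·ABB·BBC
    D ↦ ABB

A->CDC, B->CB, C->BBC, D->ABB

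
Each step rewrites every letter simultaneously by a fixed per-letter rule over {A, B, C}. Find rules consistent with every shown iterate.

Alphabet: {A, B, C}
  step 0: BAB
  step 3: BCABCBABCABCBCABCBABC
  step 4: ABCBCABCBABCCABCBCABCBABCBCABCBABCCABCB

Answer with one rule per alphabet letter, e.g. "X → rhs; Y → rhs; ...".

  step 3 ⇒ step 4: BCABCBABCABCBCABCBABC ⇒ ABC·B·C·ABC·B·ABC·C·ABC·B·C·ABC·B·ABC·B·C·ABC·B·ABC·C·ABC·B
    A ↦ C
    B ↦ ABC
    C ↦ B

A->C, B->ABC, C->B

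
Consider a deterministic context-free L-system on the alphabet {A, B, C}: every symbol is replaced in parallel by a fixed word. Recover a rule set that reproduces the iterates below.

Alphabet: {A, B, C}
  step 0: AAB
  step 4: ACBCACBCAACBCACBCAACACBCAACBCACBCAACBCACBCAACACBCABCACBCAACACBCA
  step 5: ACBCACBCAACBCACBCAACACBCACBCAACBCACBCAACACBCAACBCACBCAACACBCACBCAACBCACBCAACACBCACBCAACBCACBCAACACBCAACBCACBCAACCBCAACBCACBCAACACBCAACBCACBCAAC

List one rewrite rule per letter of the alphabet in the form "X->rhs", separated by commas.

A->AC, B->C, C->BCA

  step 4 ⇒ step 5: ACBCACBCAACBCACBCAACACBCAACBCACBCAACBCACBCAACACBCABCACBCAACACBCA ⇒ AC·BCA·C·BCA·AC·BCA·C·BCA·AC·AC·BCA·C·BCA·AC·BCA·C·BCA·AC·AC·BCA·AC·BCA·C·BCA·AC·AC·BCA·C·BCA·AC·BCA·C·BCA·AC·AC·BCA·C·BCA·AC·BCA·C·BCA·AC·AC·BCA·AC·BCA·C·BCA·AC·C·BCA·AC·BCA·C·BCA·AC·AC·BCA·AC·BCA·C·BCA·AC
    A ↦ AC
    B ↦ C
    C ↦ BCA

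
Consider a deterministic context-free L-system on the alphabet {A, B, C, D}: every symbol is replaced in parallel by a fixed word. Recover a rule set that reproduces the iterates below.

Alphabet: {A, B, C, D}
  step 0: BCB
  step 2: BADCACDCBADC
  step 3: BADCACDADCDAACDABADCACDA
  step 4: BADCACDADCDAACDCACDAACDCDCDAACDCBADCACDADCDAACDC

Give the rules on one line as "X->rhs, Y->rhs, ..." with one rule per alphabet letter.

  step 3 ⇒ step 4: BADCACDADCDAACDABADCACDA ⇒ BA·DC·AC·DA·DC·DA·AC·DC·AC·DA·AC·DC·DC·DA·AC·DC·BA·DC·AC·DA·DC·DA·AC·DC
    A ↦ DC
    B ↦ BA
    C ↦ DA
    D ↦ AC

A->DC, B->BA, C->DA, D->AC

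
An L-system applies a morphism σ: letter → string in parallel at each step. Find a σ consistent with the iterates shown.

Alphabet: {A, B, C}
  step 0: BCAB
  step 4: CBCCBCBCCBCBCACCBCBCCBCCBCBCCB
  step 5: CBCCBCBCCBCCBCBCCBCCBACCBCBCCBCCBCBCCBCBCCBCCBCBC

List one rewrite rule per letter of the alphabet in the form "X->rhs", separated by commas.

  step 4 ⇒ step 5: CBCCBCBCCBCBCACCBCBCCBCCBCBCCB ⇒ CB·C·CB·CB·C·CB·C·CB·CB·C·CB·C·CB·AC·CB·CB·C·CB·C·CB·CB·C·CB·CB·C·CB·C·CB·CB·C
    A ↦ AC
    B ↦ C
    C ↦ CB

A->AC, B->C, C->CB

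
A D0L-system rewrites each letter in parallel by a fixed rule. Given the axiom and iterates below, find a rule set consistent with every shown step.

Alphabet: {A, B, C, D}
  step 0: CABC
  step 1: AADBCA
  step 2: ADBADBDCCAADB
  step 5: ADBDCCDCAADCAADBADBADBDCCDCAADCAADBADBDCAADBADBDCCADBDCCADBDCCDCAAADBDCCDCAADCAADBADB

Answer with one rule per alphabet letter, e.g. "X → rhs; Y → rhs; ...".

A->ADB, B->C, C->A, D->DC

  step 1 ⇒ step 2: AADBCA ⇒ ADB·ADB·DC·C·A·ADB
    A ↦ ADB
    B ↦ C
    C ↦ A
    D ↦ DC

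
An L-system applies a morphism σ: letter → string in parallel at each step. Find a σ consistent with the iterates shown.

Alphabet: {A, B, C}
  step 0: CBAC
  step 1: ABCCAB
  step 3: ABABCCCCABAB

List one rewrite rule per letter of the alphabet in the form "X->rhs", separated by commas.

  step 0 ⇒ step 1: CBAC ⇒ AB·C·C·AB
    A ↦ C
    B ↦ C
    C ↦ AB

A->C, B->C, C->AB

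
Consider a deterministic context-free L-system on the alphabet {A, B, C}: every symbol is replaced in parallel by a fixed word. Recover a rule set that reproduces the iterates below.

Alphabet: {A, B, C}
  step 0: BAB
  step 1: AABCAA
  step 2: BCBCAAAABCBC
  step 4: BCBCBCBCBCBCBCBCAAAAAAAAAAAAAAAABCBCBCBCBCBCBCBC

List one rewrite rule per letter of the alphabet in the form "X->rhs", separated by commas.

  step 1 ⇒ step 2: AABCAA ⇒ BC·BC·AA·AA·BC·BC
    A ↦ BC
    B ↦ AA
    C ↦ AA

A->BC, B->AA, C->AA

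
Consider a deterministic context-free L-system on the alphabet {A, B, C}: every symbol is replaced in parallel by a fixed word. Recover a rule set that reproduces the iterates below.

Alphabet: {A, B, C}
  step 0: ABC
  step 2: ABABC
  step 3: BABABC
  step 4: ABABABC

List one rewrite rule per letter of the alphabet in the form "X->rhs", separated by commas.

A->B, B->A, C->BC

  step 3 ⇒ step 4: BABABC ⇒ A·B·A·B·A·BC
    A ↦ B
    B ↦ A
    C ↦ BC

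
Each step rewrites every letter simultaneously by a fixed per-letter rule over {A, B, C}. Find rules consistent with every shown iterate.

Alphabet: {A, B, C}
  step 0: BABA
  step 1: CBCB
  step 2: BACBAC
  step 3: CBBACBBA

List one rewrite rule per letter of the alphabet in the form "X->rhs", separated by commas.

A->B, B->C, C->BA

  step 2 ⇒ step 3: BACBAC ⇒ C·B·BA·C·B·BA
    A ↦ B
    B ↦ C
    C ↦ BA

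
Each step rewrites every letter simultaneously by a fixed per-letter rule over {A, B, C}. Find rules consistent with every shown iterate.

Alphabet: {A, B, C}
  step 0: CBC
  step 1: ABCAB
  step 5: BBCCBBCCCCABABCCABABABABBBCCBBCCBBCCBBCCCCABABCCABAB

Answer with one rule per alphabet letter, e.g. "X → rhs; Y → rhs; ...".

A->BBC, B->C, C->AB

  step 0 ⇒ step 1: CBC ⇒ AB·C·AB
    B ↦ C
    C ↦ AB
    A ↦ BBC  (constrained at step 1)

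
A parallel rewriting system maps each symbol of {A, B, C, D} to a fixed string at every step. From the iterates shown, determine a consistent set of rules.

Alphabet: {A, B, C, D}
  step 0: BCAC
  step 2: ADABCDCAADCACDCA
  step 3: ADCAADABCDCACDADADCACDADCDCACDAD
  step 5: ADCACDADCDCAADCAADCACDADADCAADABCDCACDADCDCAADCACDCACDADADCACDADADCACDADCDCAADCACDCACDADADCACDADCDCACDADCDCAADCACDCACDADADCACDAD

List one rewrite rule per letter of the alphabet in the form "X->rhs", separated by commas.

  step 2 ⇒ step 3: ADABCDCAADCACDCA ⇒ AD·CA·AD·AB·CD·CA·CD·AD·AD·CA·CD·AD·CD·CA·CD·AD
    A ↦ AD
    B ↦ AB
    C ↦ CD
    D ↦ CA

A->AD, B->AB, C->CD, D->CA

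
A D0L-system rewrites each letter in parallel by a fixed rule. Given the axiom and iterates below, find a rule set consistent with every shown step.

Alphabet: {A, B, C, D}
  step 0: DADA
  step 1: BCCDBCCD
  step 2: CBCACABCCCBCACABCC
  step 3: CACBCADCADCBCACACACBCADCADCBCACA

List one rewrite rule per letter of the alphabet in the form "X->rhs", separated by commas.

  step 2 ⇒ step 3: CBCACABCCCBCACABCC ⇒ CA·CB·CA·D·CA·D·CB·CA·CA·CA·CB·CA·D·CA·D·CB·CA·CA
    A ↦ D
    B ↦ CB
    C ↦ CA
  step 0 ⇒ step 1: DADA ⇒ BCC·D·BCC·D
    D ↦ BCC

A->D, B->CB, C->CA, D->BCC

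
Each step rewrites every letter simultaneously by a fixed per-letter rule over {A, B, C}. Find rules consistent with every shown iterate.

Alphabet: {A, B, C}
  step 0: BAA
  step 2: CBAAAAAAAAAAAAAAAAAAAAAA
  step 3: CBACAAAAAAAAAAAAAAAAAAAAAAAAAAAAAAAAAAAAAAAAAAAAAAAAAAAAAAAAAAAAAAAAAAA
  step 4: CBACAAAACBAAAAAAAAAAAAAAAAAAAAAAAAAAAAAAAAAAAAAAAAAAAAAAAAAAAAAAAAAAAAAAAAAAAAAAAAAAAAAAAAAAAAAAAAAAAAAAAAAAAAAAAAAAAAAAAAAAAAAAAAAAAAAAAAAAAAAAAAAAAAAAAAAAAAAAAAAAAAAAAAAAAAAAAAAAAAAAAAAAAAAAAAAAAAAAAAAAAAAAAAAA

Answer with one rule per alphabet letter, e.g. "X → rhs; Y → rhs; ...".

A->AAA, B->CA, C->CBA

  step 3 ⇒ step 4: CBACAAAAAAAAAAAAAAAAAAAAAAAAAAAAAAAAAAAAAAAAAAAAAAAAAAAAAAAAAAAAAAAAAAA ⇒ CBA·CA·AAA·CBA·AAA·AAA·AAA·AAA·AAA·AAA·AAA·AAA·AAA·AAA·AAA·AAA·AAA·AAA·AAA·AAA·AAA·AAA·AAA·AAA·AAA·AAA·AAA·AAA·AAA·AAA·AAA·AAA·AAA·AAA·AAA·AAA·AAA·AAA·AAA·AAA·AAA·AAA·AAA·AAA·AAA·AAA·AAA·AAA·AAA·AAA·AAA·AAA·AAA·AAA·AAA·AAA·AAA·AAA·AAA·AAA·AAA·AAA·AAA·AAA·AAA·AAA·AAA·AAA·AAA·AAA·AAA
    A ↦ AAA
    B ↦ CA
    C ↦ CBA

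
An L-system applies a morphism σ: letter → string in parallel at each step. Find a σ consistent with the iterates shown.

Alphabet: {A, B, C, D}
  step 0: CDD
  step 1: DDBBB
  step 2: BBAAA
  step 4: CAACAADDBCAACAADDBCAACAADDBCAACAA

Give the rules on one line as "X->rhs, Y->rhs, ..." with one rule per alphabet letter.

  step 1 ⇒ step 2: DDBBB ⇒ B·B·A·A·A
    B ↦ A
    D ↦ B
    A ↦ CAA  (constrained at step 2)
  step 0 ⇒ step 1: CDD ⇒ DDB·B·B
    C ↦ DDB

A->CAA, B->A, C->DDB, D->B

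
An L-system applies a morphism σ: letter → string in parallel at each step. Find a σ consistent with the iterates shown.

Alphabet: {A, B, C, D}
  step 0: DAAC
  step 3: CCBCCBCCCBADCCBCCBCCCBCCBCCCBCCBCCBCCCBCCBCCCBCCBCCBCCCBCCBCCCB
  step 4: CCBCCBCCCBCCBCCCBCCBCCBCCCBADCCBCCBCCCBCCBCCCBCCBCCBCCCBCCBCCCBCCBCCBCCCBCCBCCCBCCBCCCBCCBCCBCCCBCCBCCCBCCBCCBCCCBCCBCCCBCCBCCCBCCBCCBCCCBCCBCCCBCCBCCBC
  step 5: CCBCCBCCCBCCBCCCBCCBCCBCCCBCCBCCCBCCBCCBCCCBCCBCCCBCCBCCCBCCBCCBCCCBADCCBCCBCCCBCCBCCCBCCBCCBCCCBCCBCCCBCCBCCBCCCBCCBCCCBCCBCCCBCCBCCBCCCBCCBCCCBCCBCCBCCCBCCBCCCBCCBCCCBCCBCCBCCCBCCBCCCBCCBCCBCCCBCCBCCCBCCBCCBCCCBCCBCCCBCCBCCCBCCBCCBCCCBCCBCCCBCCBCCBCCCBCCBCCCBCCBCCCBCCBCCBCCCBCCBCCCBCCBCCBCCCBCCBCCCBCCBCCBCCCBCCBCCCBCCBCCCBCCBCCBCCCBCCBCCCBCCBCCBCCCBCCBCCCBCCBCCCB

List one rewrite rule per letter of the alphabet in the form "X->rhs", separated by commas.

A->CCB, B->C, C->CCB, D->AD

  step 4 ⇒ step 5: CCBCCBCCCBCCBCCCBCCBCCBCCCBADCCBCCBCCCBCCBCCCBCCBCCBCCCBCCBCCCBCCBCCBCCCBCCBCCCBCCBCCCBCCBCCBCCCBCCBCCCBCCBCCBCCCBCCBCCCBCCBCCCBCCBCCBCCCBCCBCCCBCCBCCBC ⇒ CCB·CCB·C·CCB·CCB·C·CCB·CCB·CCB·C·CCB·CCB·C·CCB·CCB·CCB·C·CCB·CCB·C·CCB·CCB·C·CCB·CCB·CCB·C·CCB·AD·CCB·CCB·C·CCB·CCB·C·CCB·CCB·CCB·C·CCB·CCB·C·CCB·CCB·CCB·C·CCB·CCB·C·CCB·CCB·C·CCB·CCB·CCB·C·CCB·CCB·C·CCB·CCB·CCB·C·CCB·CCB·C·CCB·CCB·C·CCB·CCB·CCB·C·CCB·CCB·C·CCB·CCB·CCB·C·CCB·CCB·C·CCB·CCB·CCB·C·CCB·CCB·C·CCB·CCB·C·CCB·CCB·CCB·C·CCB·CCB·C·CCB·CCB·CCB·C·CCB·CCB·C·CCB·CCB·C·CCB·CCB·CCB·C·CCB·CCB·C·CCB·CCB·CCB·C·CCB·CCB·C·CCB·CCB·CCB·C·CCB·CCB·C·CCB·CCB·C·CCB·CCB·CCB·C·CCB·CCB·C·CCB·CCB·CCB·C·CCB·CCB·C·CCB·CCB·C·CCB
    A ↦ CCB
    B ↦ C
    C ↦ CCB
    D ↦ AD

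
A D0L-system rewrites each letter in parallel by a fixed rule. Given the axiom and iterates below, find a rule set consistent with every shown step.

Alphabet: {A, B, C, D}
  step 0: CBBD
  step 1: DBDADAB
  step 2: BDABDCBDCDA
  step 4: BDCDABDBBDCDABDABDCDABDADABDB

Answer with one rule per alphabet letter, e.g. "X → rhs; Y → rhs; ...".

A->DC, B->DA, C->DB, D->B

  step 1 ⇒ step 2: DBDADAB ⇒ B·DA·B·DC·B·DC·DA
    A ↦ DC
    B ↦ DA
    D ↦ B
  step 0 ⇒ step 1: CBBD ⇒ DB·DA·DA·B
    C ↦ DB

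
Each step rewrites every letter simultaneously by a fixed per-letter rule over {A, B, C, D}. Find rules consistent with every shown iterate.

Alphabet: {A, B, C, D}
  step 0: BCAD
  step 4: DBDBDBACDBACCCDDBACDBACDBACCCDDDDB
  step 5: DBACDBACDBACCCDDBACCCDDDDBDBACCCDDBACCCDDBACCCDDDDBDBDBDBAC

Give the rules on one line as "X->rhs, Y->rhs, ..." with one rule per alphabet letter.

A->CC, B->AC, C->D, D->DB

  step 4 ⇒ step 5: DBDBDBACDBACCCDDBACDBACDBACCCDDDDB ⇒ DB·AC·DB·AC·DB·AC·CC·D·DB·AC·CC·D·D·D·DB·DB·AC·CC·D·DB·AC·CC·D·DB·AC·CC·D·D·D·DB·DB·DB·DB·AC
    A ↦ CC
    B ↦ AC
    C ↦ D
    D ↦ DB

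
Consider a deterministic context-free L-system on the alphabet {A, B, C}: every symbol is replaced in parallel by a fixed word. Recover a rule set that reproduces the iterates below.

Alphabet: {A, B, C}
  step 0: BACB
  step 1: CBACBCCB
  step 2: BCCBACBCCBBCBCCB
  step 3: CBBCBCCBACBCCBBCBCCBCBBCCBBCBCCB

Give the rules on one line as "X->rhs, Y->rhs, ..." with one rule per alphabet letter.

A->AC, B->CB, C->BC

  step 2 ⇒ step 3: BCCBACBCCBBCBCCB ⇒ CB·BC·BC·CB·AC·BC·CB·BC·BC·CB·CB·BC·CB·BC·BC·CB
    A ↦ AC
    B ↦ CB
    C ↦ BC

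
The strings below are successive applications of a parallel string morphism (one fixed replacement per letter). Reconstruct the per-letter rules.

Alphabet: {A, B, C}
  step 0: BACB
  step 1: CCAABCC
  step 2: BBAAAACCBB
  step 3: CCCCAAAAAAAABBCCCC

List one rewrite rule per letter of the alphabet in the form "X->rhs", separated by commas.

A->AA, B->CC, C->B

  step 2 ⇒ step 3: BBAAAACCBB ⇒ CC·CC·AA·AA·AA·AA·B·B·CC·CC
    A ↦ AA
    B ↦ CC
    C ↦ B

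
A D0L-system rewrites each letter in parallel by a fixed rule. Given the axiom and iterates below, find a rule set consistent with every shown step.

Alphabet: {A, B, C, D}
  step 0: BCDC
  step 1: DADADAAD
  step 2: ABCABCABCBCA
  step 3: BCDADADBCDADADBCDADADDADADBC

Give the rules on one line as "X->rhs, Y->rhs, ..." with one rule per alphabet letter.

A->BC, B->DAD, C->AD, D->A

  step 2 ⇒ step 3: ABCABCABCBCA ⇒ BC·DAD·AD·BC·DAD·AD·BC·DAD·AD·DAD·AD·BC
    A ↦ BC
    B ↦ DAD
    C ↦ AD
  step 0 ⇒ step 1: BCDC ⇒ DAD·AD·A·AD
    D ↦ A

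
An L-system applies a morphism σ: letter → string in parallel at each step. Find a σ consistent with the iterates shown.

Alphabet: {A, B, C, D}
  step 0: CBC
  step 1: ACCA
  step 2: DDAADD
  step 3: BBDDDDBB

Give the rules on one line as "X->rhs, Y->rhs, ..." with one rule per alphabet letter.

A->DD, B->CC, C->A, D->B

  step 2 ⇒ step 3: DDAADD ⇒ B·B·DD·DD·B·B
    A ↦ DD
    D ↦ B
  step 0 ⇒ step 1: CBC ⇒ A·CC·A
    B ↦ CC
  step 0 ⇒ step 1: CBC ⇒ A·CC·A
    C ↦ A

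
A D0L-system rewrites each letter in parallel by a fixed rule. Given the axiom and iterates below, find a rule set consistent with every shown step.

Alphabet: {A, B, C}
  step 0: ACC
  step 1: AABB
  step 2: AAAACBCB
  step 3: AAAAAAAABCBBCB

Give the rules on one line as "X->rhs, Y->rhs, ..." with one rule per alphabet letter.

  step 2 ⇒ step 3: AAAACBCB ⇒ AA·AA·AA·AA·B·CB·B·CB
    A ↦ AA
    B ↦ CB
    C ↦ B

A->AA, B->CB, C->B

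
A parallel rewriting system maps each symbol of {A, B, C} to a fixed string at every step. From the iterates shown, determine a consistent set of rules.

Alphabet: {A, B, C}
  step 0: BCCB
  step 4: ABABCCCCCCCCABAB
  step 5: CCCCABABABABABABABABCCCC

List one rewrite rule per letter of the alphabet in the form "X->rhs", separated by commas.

A->C, B->C, C->AB

  step 4 ⇒ step 5: ABABCCCCCCCCABAB ⇒ C·C·C·C·AB·AB·AB·AB·AB·AB·AB·AB·C·C·C·C
    A ↦ C
    B ↦ C
    C ↦ AB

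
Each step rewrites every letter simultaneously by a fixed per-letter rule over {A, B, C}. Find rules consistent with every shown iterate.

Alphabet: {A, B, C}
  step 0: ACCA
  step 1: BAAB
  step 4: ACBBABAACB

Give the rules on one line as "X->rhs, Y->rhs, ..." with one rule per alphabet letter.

A->B, B->AC, C->A

  step 0 ⇒ step 1: ACCA ⇒ B·A·A·B
    A ↦ B
    C ↦ A
    B ↦ AC  (constrained at step 1)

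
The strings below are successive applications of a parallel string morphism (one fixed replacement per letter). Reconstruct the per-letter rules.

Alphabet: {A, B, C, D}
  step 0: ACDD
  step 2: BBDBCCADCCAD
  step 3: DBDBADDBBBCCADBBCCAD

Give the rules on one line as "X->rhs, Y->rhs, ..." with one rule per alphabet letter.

  step 2 ⇒ step 3: BBDBCCADCCAD ⇒ DB·DB·AD·DB·B·B·CC·AD·B·B·CC·AD
    A ↦ CC
    B ↦ DB
    C ↦ B
    D ↦ AD

A->CC, B->DB, C->B, D->AD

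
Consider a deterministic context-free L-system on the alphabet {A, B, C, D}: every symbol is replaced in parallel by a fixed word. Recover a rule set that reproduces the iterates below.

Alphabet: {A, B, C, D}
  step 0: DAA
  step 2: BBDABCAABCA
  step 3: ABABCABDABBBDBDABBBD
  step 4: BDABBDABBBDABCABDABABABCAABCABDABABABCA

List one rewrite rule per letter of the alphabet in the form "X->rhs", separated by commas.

  step 3 ⇒ step 4: ABABCABDABBBDBDABBBD ⇒ BD·AB·BD·AB·B·BD·AB·CA·BD·AB·AB·AB·CA·AB·CA·BD·AB·AB·AB·CA
    A ↦ BD
    B ↦ AB
    C ↦ B
    D ↦ CA

A->BD, B->AB, C->B, D->CA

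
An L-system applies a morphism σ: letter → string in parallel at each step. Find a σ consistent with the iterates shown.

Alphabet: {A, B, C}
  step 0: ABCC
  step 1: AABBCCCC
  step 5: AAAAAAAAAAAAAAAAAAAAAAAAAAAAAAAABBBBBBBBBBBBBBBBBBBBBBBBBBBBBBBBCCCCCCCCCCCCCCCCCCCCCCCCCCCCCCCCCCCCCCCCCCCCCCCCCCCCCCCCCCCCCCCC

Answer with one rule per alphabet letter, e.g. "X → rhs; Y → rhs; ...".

A->AA, B->BB, C->CC

  step 0 ⇒ step 1: ABCC ⇒ AA·BB·CC·CC
    A ↦ AA
    B ↦ BB
    C ↦ CC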